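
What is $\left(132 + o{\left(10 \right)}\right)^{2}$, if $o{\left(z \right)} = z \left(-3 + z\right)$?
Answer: $40804$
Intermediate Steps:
$\left(132 + o{\left(10 \right)}\right)^{2} = \left(132 + 10 \left(-3 + 10\right)\right)^{2} = \left(132 + 10 \cdot 7\right)^{2} = \left(132 + 70\right)^{2} = 202^{2} = 40804$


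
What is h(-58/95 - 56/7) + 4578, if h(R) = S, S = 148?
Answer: 4726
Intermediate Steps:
h(R) = 148
h(-58/95 - 56/7) + 4578 = 148 + 4578 = 4726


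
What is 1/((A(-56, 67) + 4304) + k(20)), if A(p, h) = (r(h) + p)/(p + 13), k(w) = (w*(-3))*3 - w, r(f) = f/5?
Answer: 215/882573 ≈ 0.00024361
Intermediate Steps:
r(f) = f/5 (r(f) = f*(⅕) = f/5)
k(w) = -10*w (k(w) = -3*w*3 - w = -9*w - w = -10*w)
A(p, h) = (p + h/5)/(13 + p) (A(p, h) = (h/5 + p)/(p + 13) = (p + h/5)/(13 + p))
1/((A(-56, 67) + 4304) + k(20)) = 1/(((-56 + (⅕)*67)/(13 - 56) + 4304) - 10*20) = 1/(((-56 + 67/5)/(-43) + 4304) - 200) = 1/((-1/43*(-213/5) + 4304) - 200) = 1/((213/215 + 4304) - 200) = 1/(925573/215 - 200) = 1/(882573/215) = 215/882573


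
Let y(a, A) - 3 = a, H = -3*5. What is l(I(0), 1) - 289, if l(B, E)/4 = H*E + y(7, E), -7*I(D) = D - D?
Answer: -309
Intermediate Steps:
I(D) = 0 (I(D) = -(D - D)/7 = -⅐*0 = 0)
H = -15
y(a, A) = 3 + a
l(B, E) = 40 - 60*E (l(B, E) = 4*(-15*E + (3 + 7)) = 4*(-15*E + 10) = 4*(10 - 15*E) = 40 - 60*E)
l(I(0), 1) - 289 = (40 - 60*1) - 289 = (40 - 60) - 289 = -20 - 289 = -309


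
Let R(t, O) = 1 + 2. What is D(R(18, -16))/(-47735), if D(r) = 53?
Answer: -53/47735 ≈ -0.0011103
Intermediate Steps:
R(t, O) = 3
D(R(18, -16))/(-47735) = 53/(-47735) = 53*(-1/47735) = -53/47735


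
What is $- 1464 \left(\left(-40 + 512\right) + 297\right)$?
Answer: $-1125816$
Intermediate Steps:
$- 1464 \left(\left(-40 + 512\right) + 297\right) = - 1464 \left(472 + 297\right) = \left(-1464\right) 769 = -1125816$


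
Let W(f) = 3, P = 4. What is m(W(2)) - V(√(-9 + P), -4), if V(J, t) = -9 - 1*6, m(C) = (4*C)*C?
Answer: 51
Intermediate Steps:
m(C) = 4*C²
V(J, t) = -15 (V(J, t) = -9 - 6 = -15)
m(W(2)) - V(√(-9 + P), -4) = 4*3² - 1*(-15) = 4*9 + 15 = 36 + 15 = 51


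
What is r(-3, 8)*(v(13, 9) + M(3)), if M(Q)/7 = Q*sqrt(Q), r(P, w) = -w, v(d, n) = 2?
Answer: -16 - 168*sqrt(3) ≈ -306.98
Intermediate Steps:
M(Q) = 7*Q**(3/2) (M(Q) = 7*(Q*sqrt(Q)) = 7*Q**(3/2))
r(-3, 8)*(v(13, 9) + M(3)) = (-1*8)*(2 + 7*3**(3/2)) = -8*(2 + 7*(3*sqrt(3))) = -8*(2 + 21*sqrt(3)) = -16 - 168*sqrt(3)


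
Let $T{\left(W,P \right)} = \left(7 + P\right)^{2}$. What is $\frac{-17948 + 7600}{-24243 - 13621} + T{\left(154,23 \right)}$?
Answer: $\frac{8521987}{9466} \approx 900.27$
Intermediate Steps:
$\frac{-17948 + 7600}{-24243 - 13621} + T{\left(154,23 \right)} = \frac{-17948 + 7600}{-24243 - 13621} + \left(7 + 23\right)^{2} = - \frac{10348}{-37864} + 30^{2} = \left(-10348\right) \left(- \frac{1}{37864}\right) + 900 = \frac{2587}{9466} + 900 = \frac{8521987}{9466}$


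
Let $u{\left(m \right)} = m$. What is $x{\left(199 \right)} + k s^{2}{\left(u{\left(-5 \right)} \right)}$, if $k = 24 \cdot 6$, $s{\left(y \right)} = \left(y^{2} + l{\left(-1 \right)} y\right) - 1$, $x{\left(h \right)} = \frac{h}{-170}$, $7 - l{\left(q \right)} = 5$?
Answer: $\frac{4797881}{170} \approx 28223.0$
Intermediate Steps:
$l{\left(q \right)} = 2$ ($l{\left(q \right)} = 7 - 5 = 2$)
$x{\left(h \right)} = - \frac{h}{170}$ ($x{\left(h \right)} = h \left(- \frac{1}{170}\right) = - \frac{h}{170}$)
$s{\left(y \right)} = -1 + y^{2} + 2 y$ ($s{\left(y \right)} = \left(y^{2} + 2 y\right) - 1 = -1 + y^{2} + 2 y$)
$k = 144$
$x{\left(199 \right)} + k s^{2}{\left(u{\left(-5 \right)} \right)} = \left(- \frac{1}{170}\right) 199 + 144 \left(-1 + \left(-5\right)^{2} + 2 \left(-5\right)\right)^{2} = - \frac{199}{170} + 144 \left(-1 + 25 - 10\right)^{2} = - \frac{199}{170} + 144 \cdot 14^{2} = - \frac{199}{170} + 144 \cdot 196 = - \frac{199}{170} + 28224 = \frac{4797881}{170}$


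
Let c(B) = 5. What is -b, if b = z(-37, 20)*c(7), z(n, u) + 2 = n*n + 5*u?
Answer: -7335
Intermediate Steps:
z(n, u) = -2 + n**2 + 5*u (z(n, u) = -2 + (n*n + 5*u) = -2 + (n**2 + 5*u) = -2 + n**2 + 5*u)
b = 7335 (b = (-2 + (-37)**2 + 5*20)*5 = (-2 + 1369 + 100)*5 = 1467*5 = 7335)
-b = -1*7335 = -7335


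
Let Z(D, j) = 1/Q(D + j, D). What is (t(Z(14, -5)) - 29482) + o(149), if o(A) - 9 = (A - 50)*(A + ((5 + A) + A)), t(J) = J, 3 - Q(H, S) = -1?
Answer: 61101/4 ≈ 15275.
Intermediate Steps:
Q(H, S) = 4 (Q(H, S) = 3 - 1*(-1) = 3 + 1 = 4)
Z(D, j) = ¼ (Z(D, j) = 1/4 = ¼)
o(A) = 9 + (-50 + A)*(5 + 3*A) (o(A) = 9 + (A - 50)*(A + ((5 + A) + A)) = 9 + (-50 + A)*(A + (5 + 2*A)) = 9 + (-50 + A)*(5 + 3*A))
(t(Z(14, -5)) - 29482) + o(149) = (¼ - 29482) + (-241 - 145*149 + 3*149²) = -117927/4 + (-241 - 21605 + 3*22201) = -117927/4 + (-241 - 21605 + 66603) = -117927/4 + 44757 = 61101/4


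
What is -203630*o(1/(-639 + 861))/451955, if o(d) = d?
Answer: -2909/1433343 ≈ -0.0020295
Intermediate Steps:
-203630*o(1/(-639 + 861))/451955 = -203630*1/(451955*(-639 + 861)) = -203630/(451955/(1/222)) = -203630/(451955*222) = -203630/100334010 = -203630*1/100334010 = -2909/1433343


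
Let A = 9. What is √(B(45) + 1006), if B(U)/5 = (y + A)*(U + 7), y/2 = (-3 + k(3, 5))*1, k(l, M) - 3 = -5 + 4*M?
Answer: √11146 ≈ 105.57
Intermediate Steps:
k(l, M) = -2 + 4*M (k(l, M) = 3 + (-5 + 4*M) = -2 + 4*M)
y = 30 (y = 2*((-3 + (-2 + 4*5))*1) = 2*((-3 + (-2 + 20))*1) = 2*((-3 + 18)*1) = 2*(15*1) = 2*15 = 30)
B(U) = 1365 + 195*U (B(U) = 5*((30 + 9)*(U + 7)) = 5*(39*(7 + U)) = 5*(273 + 39*U) = 1365 + 195*U)
√(B(45) + 1006) = √((1365 + 195*45) + 1006) = √((1365 + 8775) + 1006) = √(10140 + 1006) = √11146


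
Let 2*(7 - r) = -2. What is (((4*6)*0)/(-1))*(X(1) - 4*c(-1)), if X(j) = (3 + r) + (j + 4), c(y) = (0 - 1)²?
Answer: 0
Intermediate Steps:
r = 8 (r = 7 - ½*(-2) = 7 + 1 = 8)
c(y) = 1 (c(y) = (-1)² = 1)
X(j) = 15 + j (X(j) = (3 + 8) + (j + 4) = 11 + (4 + j) = 15 + j)
(((4*6)*0)/(-1))*(X(1) - 4*c(-1)) = (((4*6)*0)/(-1))*((15 + 1) - 4*1) = ((24*0)*(-1))*(16 - 4) = (0*(-1))*12 = 0*12 = 0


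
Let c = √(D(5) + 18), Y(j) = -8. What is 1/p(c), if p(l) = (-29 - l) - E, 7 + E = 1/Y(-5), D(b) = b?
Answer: -1400/29153 + 64*√23/29153 ≈ -0.037494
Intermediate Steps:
E = -57/8 (E = -7 + 1/(-8) = -7 - ⅛ = -57/8 ≈ -7.1250)
c = √23 (c = √(5 + 18) = √23 ≈ 4.7958)
p(l) = -175/8 - l (p(l) = (-29 - l) - 1*(-57/8) = (-29 - l) + 57/8 = -175/8 - l)
1/p(c) = 1/(-175/8 - √23)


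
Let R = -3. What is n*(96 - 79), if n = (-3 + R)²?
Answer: 612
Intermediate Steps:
n = 36 (n = (-3 - 3)² = (-6)² = 36)
n*(96 - 79) = 36*(96 - 79) = 36*17 = 612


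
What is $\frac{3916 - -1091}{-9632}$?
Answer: $- \frac{5007}{9632} \approx -0.51983$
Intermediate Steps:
$\frac{3916 - -1091}{-9632} = \left(3916 + 1091\right) \left(- \frac{1}{9632}\right) = 5007 \left(- \frac{1}{9632}\right) = - \frac{5007}{9632}$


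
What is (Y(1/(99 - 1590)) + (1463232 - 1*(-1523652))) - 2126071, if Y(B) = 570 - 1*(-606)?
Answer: 861989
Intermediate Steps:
Y(B) = 1176 (Y(B) = 570 + 606 = 1176)
(Y(1/(99 - 1590)) + (1463232 - 1*(-1523652))) - 2126071 = (1176 + (1463232 - 1*(-1523652))) - 2126071 = (1176 + (1463232 + 1523652)) - 2126071 = (1176 + 2986884) - 2126071 = 2988060 - 2126071 = 861989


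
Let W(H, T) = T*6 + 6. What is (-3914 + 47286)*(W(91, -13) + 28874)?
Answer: 1249200344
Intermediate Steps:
W(H, T) = 6 + 6*T (W(H, T) = 6*T + 6 = 6 + 6*T)
(-3914 + 47286)*(W(91, -13) + 28874) = (-3914 + 47286)*((6 + 6*(-13)) + 28874) = 43372*((6 - 78) + 28874) = 43372*(-72 + 28874) = 43372*28802 = 1249200344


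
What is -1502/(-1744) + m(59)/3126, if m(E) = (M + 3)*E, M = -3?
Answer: 751/872 ≈ 0.86124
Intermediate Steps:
m(E) = 0 (m(E) = (-3 + 3)*E = 0*E = 0)
-1502/(-1744) + m(59)/3126 = -1502/(-1744) + 0/3126 = -1502*(-1/1744) + 0*(1/3126) = 751/872 + 0 = 751/872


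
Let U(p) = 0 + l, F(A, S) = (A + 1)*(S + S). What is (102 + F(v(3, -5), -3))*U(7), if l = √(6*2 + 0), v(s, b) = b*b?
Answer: -108*√3 ≈ -187.06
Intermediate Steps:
v(s, b) = b²
l = 2*√3 (l = √(12 + 0) = √12 = 2*√3 ≈ 3.4641)
F(A, S) = 2*S*(1 + A) (F(A, S) = (1 + A)*(2*S) = 2*S*(1 + A))
U(p) = 2*√3 (U(p) = 0 + 2*√3 = 2*√3)
(102 + F(v(3, -5), -3))*U(7) = (102 + 2*(-3)*(1 + (-5)²))*(2*√3) = (102 + 2*(-3)*(1 + 25))*(2*√3) = (102 + 2*(-3)*26)*(2*√3) = (102 - 156)*(2*√3) = -108*√3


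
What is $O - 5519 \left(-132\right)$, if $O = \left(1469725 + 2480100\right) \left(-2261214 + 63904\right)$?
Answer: $-8678989242242$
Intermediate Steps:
$O = -8678989970750$ ($O = 3949825 \left(-2197310\right) = -8678989970750$)
$O - 5519 \left(-132\right) = -8678989970750 - 5519 \left(-132\right) = -8678989970750 - -728508 = -8678989970750 + 728508 = -8678989242242$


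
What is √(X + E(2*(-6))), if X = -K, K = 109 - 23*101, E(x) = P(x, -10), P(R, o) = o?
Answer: 2*√551 ≈ 46.947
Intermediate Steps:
E(x) = -10
K = -2214 (K = 109 - 2323 = -2214)
X = 2214 (X = -1*(-2214) = 2214)
√(X + E(2*(-6))) = √(2214 - 10) = √2204 = 2*√551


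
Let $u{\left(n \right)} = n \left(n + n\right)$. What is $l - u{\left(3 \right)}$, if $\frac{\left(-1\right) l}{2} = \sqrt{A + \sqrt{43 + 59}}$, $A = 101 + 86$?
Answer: $-18 - 2 \sqrt{187 + \sqrt{102}} \approx -46.078$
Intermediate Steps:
$u{\left(n \right)} = 2 n^{2}$ ($u{\left(n \right)} = n 2 n = 2 n^{2}$)
$A = 187$
$l = - 2 \sqrt{187 + \sqrt{102}}$ ($l = - 2 \sqrt{187 + \sqrt{43 + 59}} = - 2 \sqrt{187 + \sqrt{102}} \approx -28.078$)
$l - u{\left(3 \right)} = - 2 \sqrt{187 + \sqrt{102}} - 2 \cdot 3^{2} = - 2 \sqrt{187 + \sqrt{102}} - 2 \cdot 9 = - 2 \sqrt{187 + \sqrt{102}} - 18 = -18 - 2 \sqrt{187 + \sqrt{102}}$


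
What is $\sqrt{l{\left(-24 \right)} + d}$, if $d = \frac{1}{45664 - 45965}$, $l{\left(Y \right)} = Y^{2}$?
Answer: $\frac{5 \sqrt{2087435}}{301} \approx 24.0$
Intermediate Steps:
$d = - \frac{1}{301}$ ($d = \frac{1}{-301} = - \frac{1}{301} \approx -0.0033223$)
$\sqrt{l{\left(-24 \right)} + d} = \sqrt{\left(-24\right)^{2} - \frac{1}{301}} = \sqrt{576 - \frac{1}{301}} = \sqrt{\frac{173375}{301}} = \frac{5 \sqrt{2087435}}{301}$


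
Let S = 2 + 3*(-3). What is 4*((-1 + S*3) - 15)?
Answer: -148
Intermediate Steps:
S = -7 (S = 2 - 9 = -7)
4*((-1 + S*3) - 15) = 4*((-1 - 7*3) - 15) = 4*((-1 - 21) - 15) = 4*(-22 - 15) = 4*(-37) = -148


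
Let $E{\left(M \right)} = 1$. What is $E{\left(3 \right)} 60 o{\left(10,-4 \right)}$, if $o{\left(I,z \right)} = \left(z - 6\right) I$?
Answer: $-6000$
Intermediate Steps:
$o{\left(I,z \right)} = I \left(-6 + z\right)$ ($o{\left(I,z \right)} = \left(z - 6\right) I = \left(-6 + z\right) I = I \left(-6 + z\right)$)
$E{\left(3 \right)} 60 o{\left(10,-4 \right)} = 1 \cdot 60 \cdot 10 \left(-6 - 4\right) = 60 \cdot 10 \left(-10\right) = 60 \left(-100\right) = -6000$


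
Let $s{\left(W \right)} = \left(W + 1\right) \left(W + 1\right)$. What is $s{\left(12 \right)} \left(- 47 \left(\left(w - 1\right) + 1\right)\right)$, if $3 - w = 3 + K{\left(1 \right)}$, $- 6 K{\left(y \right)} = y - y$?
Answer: $0$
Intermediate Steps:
$K{\left(y \right)} = 0$ ($K{\left(y \right)} = - \frac{y - y}{6} = \left(- \frac{1}{6}\right) 0 = 0$)
$s{\left(W \right)} = \left(1 + W\right)^{2}$ ($s{\left(W \right)} = \left(1 + W\right) \left(1 + W\right) = \left(1 + W\right)^{2}$)
$w = 0$ ($w = 3 - \left(3 + 0\right) = 3 - 3 = 0$)
$s{\left(12 \right)} \left(- 47 \left(\left(w - 1\right) + 1\right)\right) = \left(1 + 12\right)^{2} \left(- 47 \left(\left(0 - 1\right) + 1\right)\right) = 13^{2} \left(- 47 \left(-1 + 1\right)\right) = 169 \left(\left(-47\right) 0\right) = 169 \cdot 0 = 0$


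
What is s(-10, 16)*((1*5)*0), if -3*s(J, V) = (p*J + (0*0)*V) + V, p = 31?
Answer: 0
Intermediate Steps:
s(J, V) = -31*J/3 - V/3 (s(J, V) = -((31*J + (0*0)*V) + V)/3 = -((31*J + 0*V) + V)/3 = -((31*J + 0) + V)/3 = -(31*J + V)/3 = -(V + 31*J)/3 = -31*J/3 - V/3)
s(-10, 16)*((1*5)*0) = (-31/3*(-10) - 1/3*16)*((1*5)*0) = (310/3 - 16/3)*(5*0) = 98*0 = 0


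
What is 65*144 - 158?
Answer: 9202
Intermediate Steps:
65*144 - 158 = 9360 - 158 = 9202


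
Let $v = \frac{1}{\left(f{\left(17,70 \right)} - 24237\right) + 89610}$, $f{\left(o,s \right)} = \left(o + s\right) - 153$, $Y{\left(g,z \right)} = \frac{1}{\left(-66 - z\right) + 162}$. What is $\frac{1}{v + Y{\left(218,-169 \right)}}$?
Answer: $\frac{17306355}{65572} \approx 263.93$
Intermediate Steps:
$Y{\left(g,z \right)} = \frac{1}{96 - z}$
$f{\left(o,s \right)} = -153 + o + s$
$v = \frac{1}{65307}$ ($v = \frac{1}{\left(\left(-153 + 17 + 70\right) - 24237\right) + 89610} = \frac{1}{\left(-66 - 24237\right) + 89610} = \frac{1}{-24303 + 89610} = \frac{1}{65307} \approx 1.5312 \cdot 10^{-5}$)
$\frac{1}{v + Y{\left(218,-169 \right)}} = \frac{1}{\frac{1}{65307} - \frac{1}{-96 - 169}} = \frac{1}{\frac{1}{65307} - \frac{1}{-265}} = \frac{1}{\frac{1}{65307} - - \frac{1}{265}} = \frac{1}{\frac{1}{65307} + \frac{1}{265}} = \frac{1}{\frac{65572}{17306355}} = \frac{17306355}{65572}$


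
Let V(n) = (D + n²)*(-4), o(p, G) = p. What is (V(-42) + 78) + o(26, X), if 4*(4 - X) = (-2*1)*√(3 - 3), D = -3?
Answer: -6940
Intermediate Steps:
X = 4 (X = 4 - (-2*1)*√(3 - 3)/4 = 4 - (-1)*√0/2 = 4 - (-1)*0/2 = 4 - ¼*0 = 4 + 0 = 4)
V(n) = 12 - 4*n² (V(n) = (-3 + n²)*(-4) = 12 - 4*n²)
(V(-42) + 78) + o(26, X) = ((12 - 4*(-42)²) + 78) + 26 = ((12 - 4*1764) + 78) + 26 = ((12 - 7056) + 78) + 26 = (-7044 + 78) + 26 = -6966 + 26 = -6940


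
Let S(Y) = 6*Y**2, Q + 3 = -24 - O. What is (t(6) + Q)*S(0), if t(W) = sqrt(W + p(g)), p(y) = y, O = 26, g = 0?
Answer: 0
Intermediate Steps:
Q = -53 (Q = -3 + (-24 - 1*26) = -3 + (-24 - 26) = -3 - 50 = -53)
t(W) = sqrt(W) (t(W) = sqrt(W + 0) = sqrt(W))
(t(6) + Q)*S(0) = (sqrt(6) - 53)*(6*0**2) = (-53 + sqrt(6))*(6*0) = (-53 + sqrt(6))*0 = 0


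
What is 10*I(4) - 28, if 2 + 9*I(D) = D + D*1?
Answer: -64/3 ≈ -21.333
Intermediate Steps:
I(D) = -2/9 + 2*D/9 (I(D) = -2/9 + (D + D*1)/9 = -2/9 + (D + D)/9 = -2/9 + (2*D)/9 = -2/9 + 2*D/9)
10*I(4) - 28 = 10*(-2/9 + (2/9)*4) - 28 = 10*(-2/9 + 8/9) - 28 = 10*(2/3) - 28 = 20/3 - 28 = -64/3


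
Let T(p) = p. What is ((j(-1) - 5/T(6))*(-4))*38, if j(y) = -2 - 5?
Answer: 3572/3 ≈ 1190.7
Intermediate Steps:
j(y) = -7
((j(-1) - 5/T(6))*(-4))*38 = ((-7 - 5/6)*(-4))*38 = ((-7 + (⅙)*(-5))*(-4))*38 = ((-7 - ⅚)*(-4))*38 = -47/6*(-4)*38 = (94/3)*38 = 3572/3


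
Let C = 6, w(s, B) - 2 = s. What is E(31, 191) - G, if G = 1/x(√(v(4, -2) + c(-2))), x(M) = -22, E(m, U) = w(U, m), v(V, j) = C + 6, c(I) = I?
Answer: 4247/22 ≈ 193.05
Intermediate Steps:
w(s, B) = 2 + s
v(V, j) = 12 (v(V, j) = 6 + 6 = 12)
E(m, U) = 2 + U
G = -1/22 (G = 1/(-22) = -1/22 ≈ -0.045455)
E(31, 191) - G = (2 + 191) - 1*(-1/22) = 193 + 1/22 = 4247/22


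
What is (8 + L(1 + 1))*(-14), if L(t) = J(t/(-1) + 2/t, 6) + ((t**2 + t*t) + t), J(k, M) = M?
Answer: -336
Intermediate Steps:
L(t) = 6 + t + 2*t**2 (L(t) = 6 + ((t**2 + t*t) + t) = 6 + ((t**2 + t**2) + t) = 6 + (2*t**2 + t) = 6 + (t + 2*t**2) = 6 + t + 2*t**2)
(8 + L(1 + 1))*(-14) = (8 + (6 + (1 + 1) + 2*(1 + 1)**2))*(-14) = (8 + (6 + 2 + 2*2**2))*(-14) = (8 + (6 + 2 + 2*4))*(-14) = (8 + (6 + 2 + 8))*(-14) = (8 + 16)*(-14) = 24*(-14) = -336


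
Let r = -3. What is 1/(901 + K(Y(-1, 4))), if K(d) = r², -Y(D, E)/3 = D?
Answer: 1/910 ≈ 0.0010989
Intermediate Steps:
Y(D, E) = -3*D
K(d) = 9 (K(d) = (-3)² = 9)
1/(901 + K(Y(-1, 4))) = 1/(901 + 9) = 1/910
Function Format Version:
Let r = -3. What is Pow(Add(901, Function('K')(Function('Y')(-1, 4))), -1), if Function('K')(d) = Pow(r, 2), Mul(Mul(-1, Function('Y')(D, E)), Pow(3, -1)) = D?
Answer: Rational(1, 910) ≈ 0.0010989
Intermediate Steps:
Function('Y')(D, E) = Mul(-3, D)
Function('K')(d) = 9 (Function('K')(d) = Pow(-3, 2) = 9)
Pow(Add(901, Function('K')(Function('Y')(-1, 4))), -1) = Pow(Add(901, 9), -1) = Pow(910, -1) = Rational(1, 910)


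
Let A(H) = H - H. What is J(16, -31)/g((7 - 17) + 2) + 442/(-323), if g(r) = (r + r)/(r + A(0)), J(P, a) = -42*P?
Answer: -6410/19 ≈ -337.37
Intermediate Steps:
A(H) = 0
g(r) = 2 (g(r) = (r + r)/(r + 0) = (2*r)/r = 2)
J(16, -31)/g((7 - 17) + 2) + 442/(-323) = -42*16/2 + 442/(-323) = -672*½ + 442*(-1/323) = -336 - 26/19 = -6410/19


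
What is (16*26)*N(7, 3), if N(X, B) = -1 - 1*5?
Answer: -2496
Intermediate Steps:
N(X, B) = -6 (N(X, B) = -1 - 5 = -6)
(16*26)*N(7, 3) = (16*26)*(-6) = 416*(-6) = -2496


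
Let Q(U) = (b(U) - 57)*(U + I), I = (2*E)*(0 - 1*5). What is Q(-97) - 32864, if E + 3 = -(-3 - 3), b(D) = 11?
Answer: -27022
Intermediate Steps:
E = 3 (E = -3 - (-3 - 3) = -3 - 1*(-6) = -3 + 6 = 3)
I = -30 (I = (2*3)*(0 - 1*5) = 6*(0 - 5) = 6*(-5) = -30)
Q(U) = 1380 - 46*U (Q(U) = (11 - 57)*(U - 30) = -46*(-30 + U) = 1380 - 46*U)
Q(-97) - 32864 = (1380 - 46*(-97)) - 32864 = (1380 + 4462) - 32864 = 5842 - 32864 = -27022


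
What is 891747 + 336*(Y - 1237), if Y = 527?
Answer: 653187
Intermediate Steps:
891747 + 336*(Y - 1237) = 891747 + 336*(527 - 1237) = 891747 + 336*(-710) = 891747 - 238560 = 653187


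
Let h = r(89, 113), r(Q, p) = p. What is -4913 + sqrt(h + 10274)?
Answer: -4913 + sqrt(10387) ≈ -4811.1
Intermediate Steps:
h = 113
-4913 + sqrt(h + 10274) = -4913 + sqrt(113 + 10274) = -4913 + sqrt(10387)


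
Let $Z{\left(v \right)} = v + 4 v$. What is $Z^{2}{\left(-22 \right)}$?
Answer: $12100$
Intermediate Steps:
$Z{\left(v \right)} = 5 v$
$Z^{2}{\left(-22 \right)} = \left(5 \left(-22\right)\right)^{2} = \left(-110\right)^{2} = 12100$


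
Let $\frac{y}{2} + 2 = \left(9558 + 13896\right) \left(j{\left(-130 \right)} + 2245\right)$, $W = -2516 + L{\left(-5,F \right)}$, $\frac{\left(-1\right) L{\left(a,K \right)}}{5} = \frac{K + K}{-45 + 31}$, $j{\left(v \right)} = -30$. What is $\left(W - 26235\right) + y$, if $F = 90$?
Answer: $\frac{727107705}{7} \approx 1.0387 \cdot 10^{8}$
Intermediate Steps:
$L{\left(a,K \right)} = \frac{5 K}{7}$ ($L{\left(a,K \right)} = - 5 \frac{K + K}{-45 + 31} = - 5 \frac{2 K}{-14} = - 5 \cdot 2 K \left(- \frac{1}{14}\right) = - 5 \left(- \frac{K}{7}\right) = \frac{5 K}{7}$)
$W = - \frac{17162}{7}$ ($W = -2516 + \frac{5}{7} \cdot 90 = -2516 + \frac{450}{7} = - \frac{17162}{7} \approx -2451.7$)
$y = 103901216$ ($y = -4 + 2 \left(9558 + 13896\right) \left(-30 + 2245\right) = -4 + 2 \cdot 23454 \cdot 2215 = -4 + 2 \cdot 51950610 = -4 + 103901220 = 103901216$)
$\left(W - 26235\right) + y = \left(- \frac{17162}{7} - 26235\right) + 103901216 = - \frac{200807}{7} + 103901216 = \frac{727107705}{7}$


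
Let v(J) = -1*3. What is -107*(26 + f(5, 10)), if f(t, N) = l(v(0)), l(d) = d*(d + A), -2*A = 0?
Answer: -3745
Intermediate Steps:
v(J) = -3
A = 0 (A = -½*0 = 0)
l(d) = d² (l(d) = d*(d + 0) = d*d = d²)
f(t, N) = 9 (f(t, N) = (-3)² = 9)
-107*(26 + f(5, 10)) = -107*(26 + 9) = -107*35 = -3745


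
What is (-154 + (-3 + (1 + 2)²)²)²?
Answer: 13924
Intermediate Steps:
(-154 + (-3 + (1 + 2)²)²)² = (-154 + (-3 + 3²)²)² = (-154 + (-3 + 9)²)² = (-154 + 6²)² = (-154 + 36)² = (-118)² = 13924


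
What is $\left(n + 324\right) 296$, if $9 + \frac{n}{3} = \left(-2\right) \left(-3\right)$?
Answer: $93240$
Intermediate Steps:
$n = -9$ ($n = -27 + 3 \left(\left(-2\right) \left(-3\right)\right) = -27 + 3 \cdot 6 = -27 + 18 = -9$)
$\left(n + 324\right) 296 = \left(-9 + 324\right) 296 = 315 \cdot 296 = 93240$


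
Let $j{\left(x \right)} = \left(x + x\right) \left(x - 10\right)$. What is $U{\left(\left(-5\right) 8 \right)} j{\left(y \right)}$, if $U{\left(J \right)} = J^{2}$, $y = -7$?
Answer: $380800$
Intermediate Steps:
$j{\left(x \right)} = 2 x \left(-10 + x\right)$
$U{\left(\left(-5\right) 8 \right)} j{\left(y \right)} = \left(\left(-5\right) 8\right)^{2} \cdot 2 \left(-7\right) \left(-10 - 7\right) = \left(-40\right)^{2} \cdot 2 \left(-7\right) \left(-17\right) = 1600 \cdot 238 = 380800$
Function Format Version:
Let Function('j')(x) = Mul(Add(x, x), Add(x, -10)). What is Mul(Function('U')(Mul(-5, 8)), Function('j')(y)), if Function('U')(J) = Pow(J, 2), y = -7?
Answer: 380800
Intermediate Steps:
Function('j')(x) = Mul(2, x, Add(-10, x)) (Function('j')(x) = Mul(Mul(2, x), Add(-10, x)) = Mul(2, x, Add(-10, x)))
Mul(Function('U')(Mul(-5, 8)), Function('j')(y)) = Mul(Pow(Mul(-5, 8), 2), Mul(2, -7, Add(-10, -7))) = Mul(Pow(-40, 2), Mul(2, -7, -17)) = Mul(1600, 238) = 380800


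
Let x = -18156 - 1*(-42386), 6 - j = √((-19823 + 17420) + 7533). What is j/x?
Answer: 3/12115 - 3*√570/24230 ≈ -0.0027084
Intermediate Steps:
j = 6 - 3*√570 (j = 6 - √((-19823 + 17420) + 7533) = 6 - √(-2403 + 7533) = 6 - √5130 = 6 - 3*√570 ≈ -65.624)
x = 24230 (x = -18156 + 42386 = 24230)
j/x = (6 - 3*√570)/24230 = (6 - 3*√570)*(1/24230) = 3/12115 - 3*√570/24230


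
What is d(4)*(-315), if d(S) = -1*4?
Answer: 1260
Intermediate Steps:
d(S) = -4
d(4)*(-315) = -4*(-315) = 1260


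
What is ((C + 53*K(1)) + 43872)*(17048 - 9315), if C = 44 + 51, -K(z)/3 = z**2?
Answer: 338767264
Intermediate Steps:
K(z) = -3*z**2
C = 95
((C + 53*K(1)) + 43872)*(17048 - 9315) = ((95 + 53*(-3*1**2)) + 43872)*(17048 - 9315) = ((95 + 53*(-3*1)) + 43872)*7733 = ((95 + 53*(-3)) + 43872)*7733 = ((95 - 159) + 43872)*7733 = (-64 + 43872)*7733 = 43808*7733 = 338767264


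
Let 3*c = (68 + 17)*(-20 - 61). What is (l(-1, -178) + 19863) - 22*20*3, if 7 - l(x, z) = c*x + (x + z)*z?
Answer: -15607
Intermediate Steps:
c = -2295 (c = ((68 + 17)*(-20 - 61))/3 = (85*(-81))/3 = (⅓)*(-6885) = -2295)
l(x, z) = 7 + 2295*x - z*(x + z) (l(x, z) = 7 - (-2295*x + (x + z)*z) = 7 - (-2295*x + z*(x + z)) = 7 + (2295*x - z*(x + z)) = 7 + 2295*x - z*(x + z))
(l(-1, -178) + 19863) - 22*20*3 = ((7 - 1*(-178)² + 2295*(-1) - 1*(-1)*(-178)) + 19863) - 22*20*3 = ((7 - 1*31684 - 2295 - 178) + 19863) - 440*3 = ((7 - 31684 - 2295 - 178) + 19863) - 1320 = (-34150 + 19863) - 1320 = -14287 - 1320 = -15607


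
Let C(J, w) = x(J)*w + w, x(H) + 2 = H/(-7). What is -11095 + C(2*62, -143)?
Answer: -58932/7 ≈ -8418.9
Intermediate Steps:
x(H) = -2 - H/7 (x(H) = -2 + H/(-7) = -2 + H*(-⅐) = -2 - H/7)
C(J, w) = w + w*(-2 - J/7) (C(J, w) = (-2 - J/7)*w + w = w*(-2 - J/7) + w = w + w*(-2 - J/7))
-11095 + C(2*62, -143) = -11095 - ⅐*(-143)*(7 + 2*62) = -11095 - ⅐*(-143)*(7 + 124) = -11095 - ⅐*(-143)*131 = -11095 + 18733/7 = -58932/7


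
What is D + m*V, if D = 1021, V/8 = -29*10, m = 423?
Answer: -980339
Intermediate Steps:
V = -2320 (V = 8*(-29*10) = 8*(-290) = -2320)
D + m*V = 1021 + 423*(-2320) = 1021 - 981360 = -980339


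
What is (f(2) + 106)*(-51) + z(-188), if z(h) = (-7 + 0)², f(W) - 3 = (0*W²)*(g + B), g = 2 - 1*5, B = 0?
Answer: -5510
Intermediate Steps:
g = -3 (g = 2 - 5 = -3)
f(W) = 3 (f(W) = 3 + (0*W²)*(-3 + 0) = 3 + 0*(-3) = 3 + 0 = 3)
z(h) = 49 (z(h) = (-7)² = 49)
(f(2) + 106)*(-51) + z(-188) = (3 + 106)*(-51) + 49 = 109*(-51) + 49 = -5559 + 49 = -5510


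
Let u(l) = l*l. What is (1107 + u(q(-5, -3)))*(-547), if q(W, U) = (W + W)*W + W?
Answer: -1713204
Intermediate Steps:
q(W, U) = W + 2*W² (q(W, U) = (2*W)*W + W = 2*W² + W = W + 2*W²)
u(l) = l²
(1107 + u(q(-5, -3)))*(-547) = (1107 + (-5*(1 + 2*(-5)))²)*(-547) = (1107 + (-5*(1 - 10))²)*(-547) = (1107 + (-5*(-9))²)*(-547) = (1107 + 45²)*(-547) = (1107 + 2025)*(-547) = 3132*(-547) = -1713204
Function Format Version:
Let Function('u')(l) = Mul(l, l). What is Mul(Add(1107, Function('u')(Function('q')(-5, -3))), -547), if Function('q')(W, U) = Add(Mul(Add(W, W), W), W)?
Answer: -1713204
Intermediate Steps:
Function('q')(W, U) = Add(W, Mul(2, Pow(W, 2))) (Function('q')(W, U) = Add(Mul(Mul(2, W), W), W) = Add(Mul(2, Pow(W, 2)), W) = Add(W, Mul(2, Pow(W, 2))))
Function('u')(l) = Pow(l, 2)
Mul(Add(1107, Function('u')(Function('q')(-5, -3))), -547) = Mul(Add(1107, Pow(Mul(-5, Add(1, Mul(2, -5))), 2)), -547) = Mul(Add(1107, Pow(Mul(-5, Add(1, -10)), 2)), -547) = Mul(Add(1107, Pow(Mul(-5, -9), 2)), -547) = Mul(Add(1107, Pow(45, 2)), -547) = Mul(Add(1107, 2025), -547) = Mul(3132, -547) = -1713204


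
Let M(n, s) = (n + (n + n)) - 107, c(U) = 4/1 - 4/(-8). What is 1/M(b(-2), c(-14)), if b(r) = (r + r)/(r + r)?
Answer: -1/104 ≈ -0.0096154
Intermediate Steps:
c(U) = 9/2 (c(U) = 4*1 - 4*(-⅛) = 4 + ½ = 9/2)
b(r) = 1 (b(r) = (2*r)/((2*r)) = (2*r)*(1/(2*r)) = 1)
M(n, s) = -107 + 3*n (M(n, s) = (n + 2*n) - 107 = 3*n - 107 = -107 + 3*n)
1/M(b(-2), c(-14)) = 1/(-107 + 3*1) = 1/(-107 + 3) = 1/(-104) = -1/104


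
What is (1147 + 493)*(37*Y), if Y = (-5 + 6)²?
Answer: 60680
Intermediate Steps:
Y = 1 (Y = 1² = 1)
(1147 + 493)*(37*Y) = (1147 + 493)*(37*1) = 1640*37 = 60680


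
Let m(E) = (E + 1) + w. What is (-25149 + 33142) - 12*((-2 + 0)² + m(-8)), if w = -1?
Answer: 8041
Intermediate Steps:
m(E) = E (m(E) = (E + 1) - 1 = (1 + E) - 1 = E)
(-25149 + 33142) - 12*((-2 + 0)² + m(-8)) = (-25149 + 33142) - 12*((-2 + 0)² - 8) = 7993 - 12*((-2)² - 8) = 7993 - 12*(4 - 8) = 7993 - 12*(-4) = 7993 + 48 = 8041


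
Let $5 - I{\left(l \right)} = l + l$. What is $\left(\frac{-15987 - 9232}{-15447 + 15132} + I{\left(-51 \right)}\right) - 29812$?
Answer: $- \frac{9331856}{315} \approx -29625.0$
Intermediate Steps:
$I{\left(l \right)} = 5 - 2 l$ ($I{\left(l \right)} = 5 - \left(l + l\right) = 5 - 2 l$)
$\left(\frac{-15987 - 9232}{-15447 + 15132} + I{\left(-51 \right)}\right) - 29812 = \left(\frac{-15987 - 9232}{-15447 + 15132} + \left(5 - -102\right)\right) - 29812 = \left(- \frac{25219}{-315} + \left(5 + 102\right)\right) - 29812 = \left(\left(-25219\right) \left(- \frac{1}{315}\right) + 107\right) - 29812 = \left(\frac{25219}{315} + 107\right) - 29812 = \frac{58924}{315} - 29812 = - \frac{9331856}{315}$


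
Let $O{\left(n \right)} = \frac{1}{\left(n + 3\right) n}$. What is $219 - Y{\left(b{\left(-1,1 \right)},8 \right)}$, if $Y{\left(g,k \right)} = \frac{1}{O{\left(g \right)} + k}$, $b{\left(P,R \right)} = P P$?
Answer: $\frac{7223}{33} \approx 218.88$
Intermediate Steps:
$b{\left(P,R \right)} = P^{2}$
$O{\left(n \right)} = \frac{1}{n \left(3 + n\right)}$ ($O{\left(n \right)} = \frac{1}{\left(3 + n\right) n} = \frac{1}{n \left(3 + n\right)}$)
$Y{\left(g,k \right)} = \frac{1}{k + \frac{1}{g \left(3 + g\right)}}$ ($Y{\left(g,k \right)} = \frac{1}{\frac{1}{g \left(3 + g\right)} + k} = \frac{1}{k + \frac{1}{g \left(3 + g\right)}}$)
$219 - Y{\left(b{\left(-1,1 \right)},8 \right)} = 219 - \frac{\left(-1\right)^{2} \left(3 + \left(-1\right)^{2}\right)}{1 + \left(-1\right)^{2} \cdot 8 \left(3 + \left(-1\right)^{2}\right)} = 219 - 1 \frac{1}{1 + 1 \cdot 8 \left(3 + 1\right)} \left(3 + 1\right) = 219 - 1 \frac{1}{1 + 1 \cdot 8 \cdot 4} \cdot 4 = 219 - 1 \frac{1}{1 + 32} \cdot 4 = 219 - 1 \cdot \frac{1}{33} \cdot 4 = 219 - \frac{4}{33} = \frac{7223}{33}$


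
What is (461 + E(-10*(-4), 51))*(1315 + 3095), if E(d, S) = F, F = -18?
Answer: 1953630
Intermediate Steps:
E(d, S) = -18
(461 + E(-10*(-4), 51))*(1315 + 3095) = (461 - 18)*(1315 + 3095) = 443*4410 = 1953630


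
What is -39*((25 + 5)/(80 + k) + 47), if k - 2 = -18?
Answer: -59241/32 ≈ -1851.3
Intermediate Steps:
k = -16 (k = 2 - 18 = -16)
-39*((25 + 5)/(80 + k) + 47) = -39*((25 + 5)/(80 - 16) + 47) = -39*(30/64 + 47) = -39*(30*(1/64) + 47) = -39*(15/32 + 47) = -39*1519/32 = -59241/32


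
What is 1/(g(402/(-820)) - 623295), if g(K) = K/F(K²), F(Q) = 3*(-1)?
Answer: -410/255550883 ≈ -1.6044e-6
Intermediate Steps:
F(Q) = -3
g(K) = -K/3 (g(K) = K/(-3) = K*(-⅓) = -K/3)
1/(g(402/(-820)) - 623295) = 1/(-134/(-820) - 623295) = 1/(-134*(-1)/820 - 623295) = 1/(-⅓*(-201/410) - 623295) = 1/(67/410 - 623295) = 1/(-255550883/410) = -410/255550883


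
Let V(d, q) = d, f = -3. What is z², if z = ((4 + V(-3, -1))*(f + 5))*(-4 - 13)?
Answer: 1156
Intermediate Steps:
z = -34 (z = ((4 - 3)*(-3 + 5))*(-4 - 13) = (1*2)*(-17) = 2*(-17) = -34)
z² = (-34)² = 1156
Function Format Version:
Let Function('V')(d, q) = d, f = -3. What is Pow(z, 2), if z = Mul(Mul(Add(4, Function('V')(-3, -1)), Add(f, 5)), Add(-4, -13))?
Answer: 1156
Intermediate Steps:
z = -34 (z = Mul(Mul(Add(4, -3), Add(-3, 5)), Add(-4, -13)) = Mul(Mul(1, 2), -17) = Mul(2, -17) = -34)
Pow(z, 2) = Pow(-34, 2) = 1156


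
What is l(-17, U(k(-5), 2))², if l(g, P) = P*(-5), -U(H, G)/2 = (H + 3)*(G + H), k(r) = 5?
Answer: 313600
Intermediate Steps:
U(H, G) = -2*(3 + H)*(G + H) (U(H, G) = -2*(H + 3)*(G + H) = -2*(3 + H)*(G + H))
l(g, P) = -5*P
l(-17, U(k(-5), 2))² = (-5*(-6*2 - 6*5 - 2*5² - 2*2*5))² = (-5*(-12 - 30 - 2*25 - 20))² = (-5*(-12 - 30 - 50 - 20))² = (-5*(-112))² = 560² = 313600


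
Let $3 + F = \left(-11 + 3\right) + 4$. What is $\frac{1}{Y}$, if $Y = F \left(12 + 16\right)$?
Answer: $- \frac{1}{196} \approx -0.005102$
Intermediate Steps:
$F = -7$ ($F = -3 + \left(\left(-11 + 3\right) + 4\right) = -3 + \left(-8 + 4\right) = -3 - 4 = -7$)
$Y = -196$ ($Y = - 7 \left(12 + 16\right) = \left(-7\right) 28 = -196$)
$\frac{1}{Y} = \frac{1}{-196} = - \frac{1}{196}$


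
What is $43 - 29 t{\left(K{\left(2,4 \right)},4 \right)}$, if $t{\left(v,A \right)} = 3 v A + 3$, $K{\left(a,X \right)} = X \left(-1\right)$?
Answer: $1348$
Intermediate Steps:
$K{\left(a,X \right)} = - X$
$t{\left(v,A \right)} = 3 + 3 A v$ ($t{\left(v,A \right)} = 3 A v + 3 = 3 + 3 A v$)
$43 - 29 t{\left(K{\left(2,4 \right)},4 \right)} = 43 - 29 \left(3 + 3 \cdot 4 \left(\left(-1\right) 4\right)\right) = 43 - 29 \left(3 + 3 \cdot 4 \left(-4\right)\right) = 43 - 29 \left(3 - 48\right) = 43 - -1305 = 43 + 1305 = 1348$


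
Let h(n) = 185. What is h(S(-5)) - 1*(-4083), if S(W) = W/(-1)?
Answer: 4268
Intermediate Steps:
S(W) = -W (S(W) = W*(-1) = -W)
h(S(-5)) - 1*(-4083) = 185 - 1*(-4083) = 185 + 4083 = 4268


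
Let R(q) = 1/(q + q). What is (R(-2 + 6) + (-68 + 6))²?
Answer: 245025/64 ≈ 3828.5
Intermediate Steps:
R(q) = 1/(2*q)
(R(-2 + 6) + (-68 + 6))² = (1/(2*(-2 + 6)) + (-68 + 6))² = ((½)/4 - 62)² = ((½)*(¼) - 62)² = (⅛ - 62)² = (-495/8)² = 245025/64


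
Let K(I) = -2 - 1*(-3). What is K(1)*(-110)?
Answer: -110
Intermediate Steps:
K(I) = 1 (K(I) = -2 + 3 = 1)
K(1)*(-110) = 1*(-110) = -110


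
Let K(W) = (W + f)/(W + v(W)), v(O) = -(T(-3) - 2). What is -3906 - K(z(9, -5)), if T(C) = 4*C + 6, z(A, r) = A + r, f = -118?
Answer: -7793/2 ≈ -3896.5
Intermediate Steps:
T(C) = 6 + 4*C
v(O) = 8 (v(O) = -((6 + 4*(-3)) - 2) = -((6 - 12) - 2) = -(-6 - 2) = -1*(-8) = 8)
K(W) = (-118 + W)/(8 + W) (K(W) = (W - 118)/(W + 8) = (-118 + W)/(8 + W))
-3906 - K(z(9, -5)) = -3906 - (-118 + (9 - 5))/(8 + (9 - 5)) = -3906 - (-118 + 4)/(8 + 4) = -3906 - (-114)/12 = -3906 - 1*(-19/2) = -3906 + 19/2 = -7793/2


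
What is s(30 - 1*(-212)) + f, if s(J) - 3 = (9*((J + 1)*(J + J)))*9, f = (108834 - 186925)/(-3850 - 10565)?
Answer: 137325656716/14415 ≈ 9.5266e+6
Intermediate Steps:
f = 78091/14415 (f = -78091/(-14415) = -78091*(-1/14415) = 78091/14415 ≈ 5.4173)
s(J) = 3 + 162*J*(1 + J) (s(J) = 3 + (9*((J + 1)*(J + J)))*9 = 3 + (9*((1 + J)*(2*J)))*9 = 3 + (9*(2*J*(1 + J)))*9 = 3 + (18*J*(1 + J))*9 = 3 + 162*J*(1 + J))
s(30 - 1*(-212)) + f = (3 + 162*(30 - 1*(-212)) + 162*(30 - 1*(-212))**2) + 78091/14415 = (3 + 162*(30 + 212) + 162*(30 + 212)**2) + 78091/14415 = (3 + 162*242 + 162*242**2) + 78091/14415 = (3 + 39204 + 162*58564) + 78091/14415 = (3 + 39204 + 9487368) + 78091/14415 = 9526575 + 78091/14415 = 137325656716/14415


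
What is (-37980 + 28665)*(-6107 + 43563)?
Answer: -348902640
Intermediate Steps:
(-37980 + 28665)*(-6107 + 43563) = -9315*37456 = -348902640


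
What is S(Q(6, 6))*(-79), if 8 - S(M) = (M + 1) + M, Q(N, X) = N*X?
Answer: 5135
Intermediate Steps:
S(M) = 7 - 2*M (S(M) = 8 - ((M + 1) + M) = 8 - ((1 + M) + M) = 8 - (1 + 2*M) = 8 + (-1 - 2*M) = 7 - 2*M)
S(Q(6, 6))*(-79) = (7 - 12*6)*(-79) = (7 - 2*36)*(-79) = (7 - 72)*(-79) = -65*(-79) = 5135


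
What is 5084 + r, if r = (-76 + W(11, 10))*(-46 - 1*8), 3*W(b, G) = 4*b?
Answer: 8396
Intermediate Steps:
W(b, G) = 4*b/3 (W(b, G) = (4*b)/3 = 4*b/3)
r = 3312 (r = (-76 + (4/3)*11)*(-46 - 1*8) = (-76 + 44/3)*(-46 - 8) = -184/3*(-54) = 3312)
5084 + r = 5084 + 3312 = 8396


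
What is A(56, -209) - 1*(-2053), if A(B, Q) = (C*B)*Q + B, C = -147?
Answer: 1722597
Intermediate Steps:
A(B, Q) = B - 147*B*Q (A(B, Q) = (-147*B)*Q + B = -147*B*Q + B = B - 147*B*Q)
A(56, -209) - 1*(-2053) = 56*(1 - 147*(-209)) - 1*(-2053) = 56*(1 + 30723) + 2053 = 56*30724 + 2053 = 1720544 + 2053 = 1722597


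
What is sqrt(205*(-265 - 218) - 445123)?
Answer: I*sqrt(544138) ≈ 737.66*I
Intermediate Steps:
sqrt(205*(-265 - 218) - 445123) = sqrt(205*(-483) - 445123) = sqrt(-99015 - 445123) = sqrt(-544138) = I*sqrt(544138)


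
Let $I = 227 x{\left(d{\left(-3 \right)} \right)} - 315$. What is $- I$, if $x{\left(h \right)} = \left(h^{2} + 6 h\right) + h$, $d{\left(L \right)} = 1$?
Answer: $-1501$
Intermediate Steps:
$x{\left(h \right)} = h^{2} + 7 h$
$I = 1501$ ($I = 227 \cdot 1 \left(7 + 1\right) - 315 = 227 \cdot 1 \cdot 8 - 315 = 227 \cdot 8 - 315 = 1816 - 315 = 1501$)
$- I = \left(-1\right) 1501 = -1501$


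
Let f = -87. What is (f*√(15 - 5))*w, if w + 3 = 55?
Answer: -4524*√10 ≈ -14306.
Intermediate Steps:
w = 52 (w = -3 + 55 = 52)
(f*√(15 - 5))*w = -87*√(15 - 5)*52 = -87*√10*52 = -4524*√10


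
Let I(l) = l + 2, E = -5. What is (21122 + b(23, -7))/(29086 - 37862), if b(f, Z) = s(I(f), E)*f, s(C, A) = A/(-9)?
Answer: -190213/78984 ≈ -2.4082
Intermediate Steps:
I(l) = 2 + l
s(C, A) = -A/9 (s(C, A) = A*(-⅑) = -A/9)
b(f, Z) = 5*f/9 (b(f, Z) = (-⅑*(-5))*f = 5*f/9)
(21122 + b(23, -7))/(29086 - 37862) = (21122 + (5/9)*23)/(29086 - 37862) = (21122 + 115/9)/(-8776) = (190213/9)*(-1/8776) = -190213/78984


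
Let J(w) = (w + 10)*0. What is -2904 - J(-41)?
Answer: -2904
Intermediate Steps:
J(w) = 0 (J(w) = (10 + w)*0 = 0)
-2904 - J(-41) = -2904 - 1*0 = -2904 + 0 = -2904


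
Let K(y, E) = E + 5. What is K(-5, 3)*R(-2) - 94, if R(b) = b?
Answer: -110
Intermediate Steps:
K(y, E) = 5 + E
K(-5, 3)*R(-2) - 94 = (5 + 3)*(-2) - 94 = 8*(-2) - 94 = -16 - 94 = -110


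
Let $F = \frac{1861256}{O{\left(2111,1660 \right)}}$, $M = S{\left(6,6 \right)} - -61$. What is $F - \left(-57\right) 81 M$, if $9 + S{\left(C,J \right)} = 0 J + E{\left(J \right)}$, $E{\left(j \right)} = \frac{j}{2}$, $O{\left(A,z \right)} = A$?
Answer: $\frac{537918041}{2111} \approx 2.5482 \cdot 10^{5}$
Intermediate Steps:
$E{\left(j \right)} = \frac{j}{2}$ ($E{\left(j \right)} = j \frac{1}{2} = \frac{j}{2}$)
$S{\left(C,J \right)} = -9 + \frac{J}{2}$ ($S{\left(C,J \right)} = -9 + \left(0 J + \frac{J}{2}\right) = -9 + \left(0 + \frac{J}{2}\right) = -9 + \frac{J}{2}$)
$M = 55$ ($M = \left(-9 + \frac{1}{2} \cdot 6\right) - -61 = \left(-9 + 3\right) + 61 = -6 + 61 = 55$)
$F = \frac{1861256}{2111} \approx 881.69$
$F - \left(-57\right) 81 M = \frac{1861256}{2111} - \left(-57\right) 81 \cdot 55 = \frac{1861256}{2111} - \left(-4617\right) 55 = \frac{1861256}{2111} - -253935 = \frac{1861256}{2111} + 253935 = \frac{537918041}{2111}$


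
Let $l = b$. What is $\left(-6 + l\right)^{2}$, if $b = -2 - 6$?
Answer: $196$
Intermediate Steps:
$b = -8$ ($b = -2 - 6 = -8$)
$l = -8$
$\left(-6 + l\right)^{2} = \left(-6 - 8\right)^{2} = \left(-14\right)^{2} = 196$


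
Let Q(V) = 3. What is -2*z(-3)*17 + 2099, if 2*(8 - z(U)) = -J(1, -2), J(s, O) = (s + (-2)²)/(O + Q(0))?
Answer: 1742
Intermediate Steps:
J(s, O) = (4 + s)/(3 + O) (J(s, O) = (s + (-2)²)/(O + 3) = (s + 4)/(3 + O) = (4 + s)/(3 + O))
z(U) = 21/2 (z(U) = 8 - (-1)*(4 + 1)/(3 - 2)/2 = 8 - (-1)*5/1/2 = 8 - (-1)*1*5/2 = 8 - (-1)*5/2 = 8 - ½*(-5) = 8 + 5/2 = 21/2)
-2*z(-3)*17 + 2099 = -2*21/2*17 + 2099 = -21*17 + 2099 = -357 + 2099 = 1742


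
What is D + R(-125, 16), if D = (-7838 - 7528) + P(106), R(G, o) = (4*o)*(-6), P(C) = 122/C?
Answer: -834689/53 ≈ -15749.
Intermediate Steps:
R(G, o) = -24*o
D = -814337/53 (D = (-7838 - 7528) + 122/106 = -15366 + 122*(1/106) = -15366 + 61/53 = -814337/53 ≈ -15365.)
D + R(-125, 16) = -814337/53 - 24*16 = -814337/53 - 384 = -834689/53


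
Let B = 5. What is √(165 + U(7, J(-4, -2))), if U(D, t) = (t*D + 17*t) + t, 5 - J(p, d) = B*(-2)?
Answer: 6*√15 ≈ 23.238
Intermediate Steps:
J(p, d) = 15 (J(p, d) = 5 - 5*(-2) = 5 - 1*(-10) = 5 + 10 = 15)
U(D, t) = 18*t + D*t (U(D, t) = (D*t + 17*t) + t = (17*t + D*t) + t = 18*t + D*t)
√(165 + U(7, J(-4, -2))) = √(165 + 15*(18 + 7)) = √(165 + 15*25) = √(165 + 375) = √540 = 6*√15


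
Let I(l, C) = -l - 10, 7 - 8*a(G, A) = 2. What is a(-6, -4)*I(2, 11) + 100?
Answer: 185/2 ≈ 92.500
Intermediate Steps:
a(G, A) = 5/8 (a(G, A) = 7/8 - 1/8*2 = 7/8 - 1/4 = 5/8)
I(l, C) = -10 - l
a(-6, -4)*I(2, 11) + 100 = 5*(-10 - 1*2)/8 + 100 = 5*(-10 - 2)/8 + 100 = (5/8)*(-12) + 100 = -15/2 + 100 = 185/2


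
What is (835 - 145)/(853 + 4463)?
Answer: 115/886 ≈ 0.12980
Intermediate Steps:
(835 - 145)/(853 + 4463) = 690/5316 = 690*(1/5316) = 115/886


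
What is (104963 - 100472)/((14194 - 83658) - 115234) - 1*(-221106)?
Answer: 4537536833/20522 ≈ 2.2111e+5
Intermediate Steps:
(104963 - 100472)/((14194 - 83658) - 115234) - 1*(-221106) = 4491/(-69464 - 115234) + 221106 = 4491/(-184698) + 221106 = 4491*(-1/184698) + 221106 = -499/20522 + 221106 = 4537536833/20522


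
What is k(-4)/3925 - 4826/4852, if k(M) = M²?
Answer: -9432209/9522050 ≈ -0.99057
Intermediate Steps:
k(-4)/3925 - 4826/4852 = (-4)²/3925 - 4826/4852 = 16*(1/3925) - 4826*1/4852 = 16/3925 - 2413/2426 = -9432209/9522050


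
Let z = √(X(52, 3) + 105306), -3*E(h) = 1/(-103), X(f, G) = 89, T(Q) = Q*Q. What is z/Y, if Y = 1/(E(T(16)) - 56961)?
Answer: -17600948*√105395/309 ≈ -1.8492e+7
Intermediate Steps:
T(Q) = Q²
E(h) = 1/309 (E(h) = -⅓/(-103) = -⅓*(-1/103) = 1/309)
Y = -309/17600948 (Y = 1/(1/309 - 56961) = 1/(-17600948/309) = -309/17600948 ≈ -1.7556e-5)
z = √105395 (z = √(89 + 105306) = √105395 ≈ 324.65)
z/Y = √105395/(-309/17600948) = √105395*(-17600948/309) = -17600948*√105395/309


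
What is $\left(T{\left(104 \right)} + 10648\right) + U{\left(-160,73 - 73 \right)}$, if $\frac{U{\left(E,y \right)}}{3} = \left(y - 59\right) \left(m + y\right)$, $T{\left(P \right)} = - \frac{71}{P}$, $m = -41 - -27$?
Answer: $\frac{1365033}{104} \approx 13125.0$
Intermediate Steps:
$m = -14$ ($m = -41 + 27 = -14$)
$U{\left(E,y \right)} = 3 \left(-59 + y\right) \left(-14 + y\right)$ ($U{\left(E,y \right)} = 3 \left(y - 59\right) \left(-14 + y\right) = 3 \left(-59 + y\right) \left(-14 + y\right)$)
$\left(T{\left(104 \right)} + 10648\right) + U{\left(-160,73 - 73 \right)} = \left(- \frac{71}{104} + 10648\right) + \left(2478 - 219 \left(73 - 73\right) + 3 \left(73 - 73\right)^{2}\right) = \left(\left(-71\right) \frac{1}{104} + 10648\right) + \left(2478 - 219 \left(73 - 73\right) + 3 \left(73 - 73\right)^{2}\right) = \left(- \frac{71}{104} + 10648\right) + \left(2478 - 0 + 3 \cdot 0^{2}\right) = \frac{1107321}{104} + \left(2478 + 0 + 3 \cdot 0\right) = \frac{1107321}{104} + \left(2478 + 0 + 0\right) = \frac{1107321}{104} + 2478 = \frac{1365033}{104}$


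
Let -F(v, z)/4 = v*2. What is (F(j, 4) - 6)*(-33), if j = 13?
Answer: 3630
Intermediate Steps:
F(v, z) = -8*v (F(v, z) = -4*v*2 = -8*v)
(F(j, 4) - 6)*(-33) = (-8*13 - 6)*(-33) = (-104 - 6)*(-33) = -110*(-33) = 3630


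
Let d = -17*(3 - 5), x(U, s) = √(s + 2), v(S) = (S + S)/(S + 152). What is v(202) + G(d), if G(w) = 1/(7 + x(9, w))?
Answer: 2803/2301 ≈ 1.2182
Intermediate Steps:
v(S) = 2*S/(152 + S) (v(S) = (2*S)/(152 + S) = 2*S/(152 + S))
x(U, s) = √(2 + s)
d = 34 (d = -17*(-2) = 34)
G(w) = 1/(7 + √(2 + w))
v(202) + G(d) = 2*202/(152 + 202) + 1/(7 + √(2 + 34)) = 2*202/354 + 1/(7 + √36) = 2*202*(1/354) + 1/(7 + 6) = 202/177 + 1/13 = 2803/2301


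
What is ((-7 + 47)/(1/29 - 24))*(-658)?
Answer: 152656/139 ≈ 1098.2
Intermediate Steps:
((-7 + 47)/(1/29 - 24))*(-658) = (40/(1/29 - 24))*(-658) = (40/(-695/29))*(-658) = (40*(-29/695))*(-658) = -232/139*(-658) = 152656/139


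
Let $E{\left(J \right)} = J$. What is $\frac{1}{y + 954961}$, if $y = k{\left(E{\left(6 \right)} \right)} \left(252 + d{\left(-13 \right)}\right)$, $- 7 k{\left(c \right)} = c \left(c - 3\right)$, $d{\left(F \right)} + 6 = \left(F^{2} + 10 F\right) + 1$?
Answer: $\frac{7}{6679579} \approx 1.048 \cdot 10^{-6}$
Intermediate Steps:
$d{\left(F \right)} = -5 + F^{2} + 10 F$ ($d{\left(F \right)} = -6 + \left(\left(F^{2} + 10 F\right) + 1\right) = -6 + \left(1 + F^{2} + 10 F\right) = -5 + F^{2} + 10 F$)
$k{\left(c \right)} = - \frac{c \left(-3 + c\right)}{7}$ ($k{\left(c \right)} = - \frac{c \left(c - 3\right)}{7} = - \frac{c \left(-3 + c\right)}{7}$)
$y = - \frac{5148}{7}$ ($y = \frac{1}{7} \cdot 6 \left(3 - 6\right) \left(252 + \left(-5 + \left(-13\right)^{2} + 10 \left(-13\right)\right)\right) = \frac{1}{7} \cdot 6 \left(3 - 6\right) \left(252 - -34\right) = \frac{1}{7} \cdot 6 \left(-3\right) \left(252 + 34\right) = \left(- \frac{18}{7}\right) 286 = - \frac{5148}{7} \approx -735.43$)
$\frac{1}{y + 954961} = \frac{1}{- \frac{5148}{7} + 954961} = \frac{1}{\frac{6679579}{7}} = \frac{7}{6679579}$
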